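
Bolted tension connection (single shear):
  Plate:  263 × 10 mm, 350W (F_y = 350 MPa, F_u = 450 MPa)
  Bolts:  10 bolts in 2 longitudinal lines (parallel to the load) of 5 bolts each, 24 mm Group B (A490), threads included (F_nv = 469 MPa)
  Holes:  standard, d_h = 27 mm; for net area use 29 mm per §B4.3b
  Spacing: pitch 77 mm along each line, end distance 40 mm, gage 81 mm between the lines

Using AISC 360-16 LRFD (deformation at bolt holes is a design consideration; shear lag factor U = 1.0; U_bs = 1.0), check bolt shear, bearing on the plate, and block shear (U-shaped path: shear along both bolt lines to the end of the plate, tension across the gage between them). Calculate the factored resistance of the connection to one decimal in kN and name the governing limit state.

Bolt shear: A_b = π(24)²/4 = 452.39 mm². φR_n = 0.75 × 469 × 452.39 × 10 × 1 = 1591.3 kN.
Bearing (10 mm plate, F_u = 450 MPa): end bolts L_c = 40 − 27/2 = 26.5, R_n = min(1.2×26.5×10×450, 2.4×24×10×450) = 143.1 kN/bolt; interior L_c = 77 − 27 = 50, R_n = 259.2 kN/bolt. φR_n = 0.75 × (2×143.1 + 8×259.2) = 1769.9 kN.
Block shear: shear path 2×[40+4×77] = 2×348 mm, A_gv = 6960, A_nv = 2×(348 − 4.5×29)×10 = 4350 mm²; tension across gage: (81 − 1×29)×10 = 520 mm². R_n = min(0.6×450×4350, 0.6×350×6960) + 1.0×450×520 = min(1174.5, 1461.6) + 234 = 1408.5 kN. φR_n = 0.75 × 1408.5 = 1056.4 kN.
Governing: min(1591.3, 1769.9, 1056.4) = 1056.4 kN → block shear.

1056.4 kN (block shear governs)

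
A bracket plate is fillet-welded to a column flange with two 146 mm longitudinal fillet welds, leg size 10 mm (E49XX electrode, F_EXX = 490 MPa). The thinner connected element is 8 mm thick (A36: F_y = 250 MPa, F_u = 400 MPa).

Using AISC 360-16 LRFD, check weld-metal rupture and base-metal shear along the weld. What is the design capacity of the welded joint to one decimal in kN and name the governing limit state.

350.4 kN (base-metal shear governs)

Weld metal: throat = 0.707×10 = 7.07 mm, L = 2×146 = 292 mm. φR_n = 0.75 × 0.6 × 490 × 7.07 × 292 = 455.2 kN.
Base metal shear (8 mm plate): yield φR_n = 1.0×0.6×250×8×292 = 350.4 kN; rupture φR_n = 0.75×0.6×400×8×292 = 420.5 kN; take 350.4 kN (yield).
Governing: min(455.2, 350.4) = 350.4 kN → base-metal shear.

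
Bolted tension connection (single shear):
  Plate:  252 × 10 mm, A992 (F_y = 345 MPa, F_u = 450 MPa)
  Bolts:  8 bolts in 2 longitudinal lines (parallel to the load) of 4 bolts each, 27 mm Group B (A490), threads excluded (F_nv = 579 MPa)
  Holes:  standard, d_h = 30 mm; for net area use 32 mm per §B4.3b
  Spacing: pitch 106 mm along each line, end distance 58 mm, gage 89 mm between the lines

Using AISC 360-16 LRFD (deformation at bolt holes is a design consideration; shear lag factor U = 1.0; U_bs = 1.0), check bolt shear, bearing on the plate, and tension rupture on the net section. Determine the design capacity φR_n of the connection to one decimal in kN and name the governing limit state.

Bolt shear: A_b = π(27)²/4 = 572.56 mm². φR_n = 0.75 × 579 × 572.56 × 8 × 1 = 1989.1 kN.
Bearing (10 mm plate, F_u = 450 MPa): end bolts L_c = 58 − 30/2 = 43, R_n = min(1.2×43×10×450, 2.4×27×10×450) = 232.2 kN/bolt; interior L_c = 106 − 30 = 76, R_n = 291.6 kN/bolt. φR_n = 0.75 × (2×232.2 + 6×291.6) = 1660.5 kN.
Tension rupture (net): A_n = (252 − 2×32)×10 = 1880 mm² (U = 1.0, A_e = A_n). φR_n = 0.75 × 450 × 1880 = 634.5 kN.
Governing: min(1989.1, 1660.5, 634.5) = 634.5 kN → net-section rupture.

634.5 kN (net-section rupture governs)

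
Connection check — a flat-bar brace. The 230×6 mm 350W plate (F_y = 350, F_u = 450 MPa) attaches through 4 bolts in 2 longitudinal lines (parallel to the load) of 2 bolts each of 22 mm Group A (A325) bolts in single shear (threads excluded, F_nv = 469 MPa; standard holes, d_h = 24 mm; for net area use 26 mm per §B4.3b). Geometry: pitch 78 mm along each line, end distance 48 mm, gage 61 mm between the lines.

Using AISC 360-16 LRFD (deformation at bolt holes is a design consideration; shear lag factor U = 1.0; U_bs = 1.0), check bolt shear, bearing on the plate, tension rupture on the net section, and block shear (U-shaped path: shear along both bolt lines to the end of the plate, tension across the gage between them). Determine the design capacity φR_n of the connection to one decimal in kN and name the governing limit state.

282.3 kN (block shear governs)

Bolt shear: A_b = π(22)²/4 = 380.13 mm². φR_n = 0.75 × 469 × 380.13 × 4 × 1 = 534.8 kN.
Bearing (6 mm plate, F_u = 450 MPa): end bolts L_c = 48 − 24/2 = 36, R_n = min(1.2×36×6×450, 2.4×22×6×450) = 116.64 kN/bolt; interior L_c = 78 − 24 = 54, R_n = 142.56 kN/bolt. φR_n = 0.75 × (2×116.64 + 2×142.56) = 388.8 kN.
Tension rupture (net): A_n = (230 − 2×26)×6 = 1068 mm² (U = 1.0, A_e = A_n). φR_n = 0.75 × 450 × 1068 = 360.5 kN.
Block shear: shear path 2×[48+1×78] = 2×126 mm, A_gv = 1512, A_nv = 2×(126 − 1.5×26)×6 = 1044 mm²; tension across gage: (61 − 1×26)×6 = 210 mm². R_n = min(0.6×450×1044, 0.6×350×1512) + 1.0×450×210 = min(281.88, 317.52) + 94.5 = 376.38 kN. φR_n = 0.75 × 376.38 = 282.3 kN.
Governing: min(534.8, 388.8, 360.5, 282.3) = 282.3 kN → block shear.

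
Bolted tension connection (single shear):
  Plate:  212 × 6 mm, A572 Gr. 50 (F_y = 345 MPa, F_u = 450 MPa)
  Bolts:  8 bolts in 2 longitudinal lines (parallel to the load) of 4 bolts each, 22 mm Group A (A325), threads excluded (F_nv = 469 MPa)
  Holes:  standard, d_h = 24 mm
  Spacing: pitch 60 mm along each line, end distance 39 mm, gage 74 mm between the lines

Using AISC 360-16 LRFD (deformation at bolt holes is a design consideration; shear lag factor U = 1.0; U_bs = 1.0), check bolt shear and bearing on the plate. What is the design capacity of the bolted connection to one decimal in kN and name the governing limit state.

Bolt shear: A_b = π(22)²/4 = 380.13 mm². φR_n = 0.75 × 469 × 380.13 × 8 × 1 = 1069.7 kN.
Bearing (6 mm plate, F_u = 450 MPa): end bolts L_c = 39 − 24/2 = 27, R_n = min(1.2×27×6×450, 2.4×22×6×450) = 87.48 kN/bolt; interior L_c = 60 − 24 = 36, R_n = 116.64 kN/bolt. φR_n = 0.75 × (2×87.48 + 6×116.64) = 656.1 kN.
Governing: min(1069.7, 656.1) = 656.1 kN → bearing.

656.1 kN (bearing governs)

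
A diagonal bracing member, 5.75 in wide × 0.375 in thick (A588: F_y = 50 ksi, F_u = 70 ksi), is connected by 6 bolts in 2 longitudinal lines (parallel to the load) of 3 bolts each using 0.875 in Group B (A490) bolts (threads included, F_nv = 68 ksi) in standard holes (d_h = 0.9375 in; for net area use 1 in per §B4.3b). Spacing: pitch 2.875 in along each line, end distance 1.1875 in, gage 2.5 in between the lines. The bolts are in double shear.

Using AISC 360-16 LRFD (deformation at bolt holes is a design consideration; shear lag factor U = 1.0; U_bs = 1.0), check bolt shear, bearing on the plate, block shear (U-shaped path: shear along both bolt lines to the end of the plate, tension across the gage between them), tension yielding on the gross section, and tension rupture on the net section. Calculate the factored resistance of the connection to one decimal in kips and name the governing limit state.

73.8 kips (net-section rupture governs)

Bolt shear: A_b = π(0.875)²/4 = 0.60132 in². φR_n = 0.75 × 68 × 0.60132 × 6 × 2 = 368.0 kips.
Bearing (0.375 in plate, F_u = 70 ksi): end bolts L_c = 1.1875 − 0.9375/2 = 0.71875, R_n = min(1.2×0.71875×0.375×70, 2.4×0.875×0.375×70) = 22.641 kips/bolt; interior L_c = 2.875 − 0.9375 = 1.9375, R_n = 55.125 kips/bolt. φR_n = 0.75 × (2×22.641 + 4×55.125) = 199.3 kips.
Block shear: shear path 2×[1.1875+2×2.875] = 2×6.9375 in, A_gv = 5.2031, A_nv = 2×(6.9375 − 2.5×1)×0.375 = 3.3281 in²; tension across gage: (2.5 − 1×1)×0.375 = 0.5625 in². R_n = min(0.6×70×3.3281, 0.6×50×5.2031) + 1.0×70×0.5625 = min(139.78, 156.09) + 39.375 = 179.16 kips. φR_n = 0.75 × 179.16 = 134.4 kips.
Tension yield (gross): A_g = 5.75×0.375 = 2.1563 in². φR_n = 0.90 × 50 × 2.1563 = 97.0 kips.
Tension rupture (net): A_n = (5.75 − 2×1)×0.375 = 1.4063 in² (U = 1.0, A_e = A_n). φR_n = 0.75 × 70 × 1.4063 = 73.8 kips.
Governing: min(368.0, 199.3, 134.4, 97.0, 73.8) = 73.8 kips → net-section rupture.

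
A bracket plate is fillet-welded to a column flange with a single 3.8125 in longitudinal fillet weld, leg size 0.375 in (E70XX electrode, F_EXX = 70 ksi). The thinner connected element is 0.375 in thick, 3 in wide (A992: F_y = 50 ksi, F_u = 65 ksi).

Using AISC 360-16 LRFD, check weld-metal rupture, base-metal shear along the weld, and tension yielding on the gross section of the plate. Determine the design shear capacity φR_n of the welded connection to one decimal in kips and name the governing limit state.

31.8 kips (weld metal governs)

Weld metal: throat = 0.707×0.375 = 0.26513 in, L = 3.8125 in. φR_n = 0.75 × 0.6 × 70 × 0.26513 × 3.8125 = 31.8 kips.
Base metal shear (0.375 in plate): yield φR_n = 1.0×0.6×50×0.375×3.8125 = 42.9 kips; rupture φR_n = 0.75×0.6×65×0.375×3.8125 = 41.8 kips; take 41.8 kips (rupture).
Tension yield (gross): A_g = 3×0.375 = 1.125 in². φR_n = 0.90 × 50 × 1.125 = 50.6 kips.
Governing: min(31.8, 41.8, 50.6) = 31.8 kips → weld metal.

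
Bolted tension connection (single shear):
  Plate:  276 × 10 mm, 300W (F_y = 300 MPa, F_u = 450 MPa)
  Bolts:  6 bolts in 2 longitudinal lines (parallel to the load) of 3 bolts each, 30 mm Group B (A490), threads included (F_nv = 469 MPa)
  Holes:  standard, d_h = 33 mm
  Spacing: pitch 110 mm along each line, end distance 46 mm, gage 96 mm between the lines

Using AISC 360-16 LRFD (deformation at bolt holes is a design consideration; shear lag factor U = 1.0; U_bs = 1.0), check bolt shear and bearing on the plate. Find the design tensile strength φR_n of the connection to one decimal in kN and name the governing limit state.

Bolt shear: A_b = π(30)²/4 = 706.86 mm². φR_n = 0.75 × 469 × 706.86 × 6 × 1 = 1491.8 kN.
Bearing (10 mm plate, F_u = 450 MPa): end bolts L_c = 46 − 33/2 = 29.5, R_n = min(1.2×29.5×10×450, 2.4×30×10×450) = 159.3 kN/bolt; interior L_c = 110 − 33 = 77, R_n = 324 kN/bolt. φR_n = 0.75 × (2×159.3 + 4×324) = 1211.0 kN.
Governing: min(1491.8, 1211.0) = 1211.0 kN → bearing.

1211.0 kN (bearing governs)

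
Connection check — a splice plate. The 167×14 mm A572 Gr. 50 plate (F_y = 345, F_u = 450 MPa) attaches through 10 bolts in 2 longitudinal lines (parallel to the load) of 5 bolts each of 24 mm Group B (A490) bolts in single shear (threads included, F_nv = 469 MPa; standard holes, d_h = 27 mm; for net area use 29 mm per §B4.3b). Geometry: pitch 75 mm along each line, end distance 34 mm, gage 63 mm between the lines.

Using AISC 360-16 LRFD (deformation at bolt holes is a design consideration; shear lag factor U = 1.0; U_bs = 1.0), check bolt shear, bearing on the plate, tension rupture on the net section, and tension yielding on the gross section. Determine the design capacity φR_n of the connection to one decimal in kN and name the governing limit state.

515.0 kN (net-section rupture governs)

Bolt shear: A_b = π(24)²/4 = 452.39 mm². φR_n = 0.75 × 469 × 452.39 × 10 × 1 = 1591.3 kN.
Bearing (14 mm plate, F_u = 450 MPa): end bolts L_c = 34 − 27/2 = 20.5, R_n = min(1.2×20.5×14×450, 2.4×24×14×450) = 154.98 kN/bolt; interior L_c = 75 − 27 = 48, R_n = 362.88 kN/bolt. φR_n = 0.75 × (2×154.98 + 8×362.88) = 2409.8 kN.
Tension rupture (net): A_n = (167 − 2×29)×14 = 1526 mm² (U = 1.0, A_e = A_n). φR_n = 0.75 × 450 × 1526 = 515.0 kN.
Tension yield (gross): A_g = 167×14 = 2338 mm². φR_n = 0.90 × 345 × 2338 = 725.9 kN.
Governing: min(1591.3, 2409.8, 515.0, 725.9) = 515.0 kN → net-section rupture.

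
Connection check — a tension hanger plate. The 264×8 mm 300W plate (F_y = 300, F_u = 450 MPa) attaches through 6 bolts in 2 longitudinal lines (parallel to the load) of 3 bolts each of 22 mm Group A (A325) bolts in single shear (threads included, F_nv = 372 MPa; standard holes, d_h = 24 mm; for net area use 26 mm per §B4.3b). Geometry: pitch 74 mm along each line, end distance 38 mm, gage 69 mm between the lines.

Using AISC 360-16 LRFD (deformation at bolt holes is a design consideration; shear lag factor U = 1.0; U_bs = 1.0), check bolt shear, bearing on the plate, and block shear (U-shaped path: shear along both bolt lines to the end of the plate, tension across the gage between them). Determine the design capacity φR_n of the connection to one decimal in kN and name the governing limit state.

Bolt shear: A_b = π(22)²/4 = 380.13 mm². φR_n = 0.75 × 372 × 380.13 × 6 × 1 = 636.3 kN.
Bearing (8 mm plate, F_u = 450 MPa): end bolts L_c = 38 − 24/2 = 26, R_n = min(1.2×26×8×450, 2.4×22×8×450) = 112.32 kN/bolt; interior L_c = 74 − 24 = 50, R_n = 190.08 kN/bolt. φR_n = 0.75 × (2×112.32 + 4×190.08) = 738.7 kN.
Block shear: shear path 2×[38+2×74] = 2×186 mm, A_gv = 2976, A_nv = 2×(186 − 2.5×26)×8 = 1936 mm²; tension across gage: (69 − 1×26)×8 = 344 mm². R_n = min(0.6×450×1936, 0.6×300×2976) + 1.0×450×344 = min(522.72, 535.68) + 154.8 = 677.52 kN. φR_n = 0.75 × 677.52 = 508.1 kN.
Governing: min(636.3, 738.7, 508.1) = 508.1 kN → block shear.

508.1 kN (block shear governs)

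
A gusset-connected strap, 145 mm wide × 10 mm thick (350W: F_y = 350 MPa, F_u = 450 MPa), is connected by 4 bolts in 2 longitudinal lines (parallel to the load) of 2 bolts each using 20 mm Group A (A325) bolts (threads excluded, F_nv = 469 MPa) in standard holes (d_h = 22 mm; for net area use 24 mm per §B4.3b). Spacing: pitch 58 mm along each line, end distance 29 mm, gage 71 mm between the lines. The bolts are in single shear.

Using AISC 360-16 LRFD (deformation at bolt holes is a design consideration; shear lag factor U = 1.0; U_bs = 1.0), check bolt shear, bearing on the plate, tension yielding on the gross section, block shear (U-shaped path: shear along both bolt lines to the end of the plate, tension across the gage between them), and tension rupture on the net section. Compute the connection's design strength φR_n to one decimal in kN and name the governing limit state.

Bolt shear: A_b = π(20)²/4 = 314.16 mm². φR_n = 0.75 × 469 × 314.16 × 4 × 1 = 442.0 kN.
Bearing (10 mm plate, F_u = 450 MPa): end bolts L_c = 29 − 22/2 = 18, R_n = min(1.2×18×10×450, 2.4×20×10×450) = 97.2 kN/bolt; interior L_c = 58 − 22 = 36, R_n = 194.4 kN/bolt. φR_n = 0.75 × (2×97.2 + 2×194.4) = 437.4 kN.
Tension yield (gross): A_g = 145×10 = 1450 mm². φR_n = 0.90 × 350 × 1450 = 456.8 kN.
Block shear: shear path 2×[29+1×58] = 2×87 mm, A_gv = 1740, A_nv = 2×(87 − 1.5×24)×10 = 1020 mm²; tension across gage: (71 − 1×24)×10 = 470 mm². R_n = min(0.6×450×1020, 0.6×350×1740) + 1.0×450×470 = min(275.4, 365.4) + 211.5 = 486.9 kN. φR_n = 0.75 × 486.9 = 365.2 kN.
Tension rupture (net): A_n = (145 − 2×24)×10 = 970 mm² (U = 1.0, A_e = A_n). φR_n = 0.75 × 450 × 970 = 327.4 kN.
Governing: min(442.0, 437.4, 456.8, 365.2, 327.4) = 327.4 kN → net-section rupture.

327.4 kN (net-section rupture governs)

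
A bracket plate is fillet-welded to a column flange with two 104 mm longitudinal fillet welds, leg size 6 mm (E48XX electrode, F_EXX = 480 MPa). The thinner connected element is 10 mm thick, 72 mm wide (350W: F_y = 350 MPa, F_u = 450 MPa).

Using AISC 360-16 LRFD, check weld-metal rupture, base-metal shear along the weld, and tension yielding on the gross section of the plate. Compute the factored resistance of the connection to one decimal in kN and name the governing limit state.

Weld metal: throat = 0.707×6 = 4.242 mm, L = 2×104 = 208 mm. φR_n = 0.75 × 0.6 × 480 × 4.242 × 208 = 190.6 kN.
Base metal shear (10 mm plate): yield φR_n = 1.0×0.6×350×10×208 = 436.8 kN; rupture φR_n = 0.75×0.6×450×10×208 = 421.2 kN; take 421.2 kN (rupture).
Tension yield (gross): A_g = 72×10 = 720 mm². φR_n = 0.90 × 350 × 720 = 226.8 kN.
Governing: min(190.6, 421.2, 226.8) = 190.6 kN → weld metal.

190.6 kN (weld metal governs)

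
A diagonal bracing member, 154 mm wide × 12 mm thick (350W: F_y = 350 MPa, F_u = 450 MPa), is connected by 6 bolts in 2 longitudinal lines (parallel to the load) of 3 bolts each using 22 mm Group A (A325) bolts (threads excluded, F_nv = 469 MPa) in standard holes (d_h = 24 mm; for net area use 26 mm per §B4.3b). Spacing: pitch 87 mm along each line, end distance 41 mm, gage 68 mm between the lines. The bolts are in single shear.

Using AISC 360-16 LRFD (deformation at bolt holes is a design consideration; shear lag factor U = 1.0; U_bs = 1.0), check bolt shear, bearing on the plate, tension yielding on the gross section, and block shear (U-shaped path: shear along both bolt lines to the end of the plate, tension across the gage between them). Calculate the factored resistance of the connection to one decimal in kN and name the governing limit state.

Bolt shear: A_b = π(22)²/4 = 380.13 mm². φR_n = 0.75 × 469 × 380.13 × 6 × 1 = 802.3 kN.
Bearing (12 mm plate, F_u = 450 MPa): end bolts L_c = 41 − 24/2 = 29, R_n = min(1.2×29×12×450, 2.4×22×12×450) = 187.92 kN/bolt; interior L_c = 87 − 24 = 63, R_n = 285.12 kN/bolt. φR_n = 0.75 × (2×187.92 + 4×285.12) = 1137.2 kN.
Tension yield (gross): A_g = 154×12 = 1848 mm². φR_n = 0.90 × 350 × 1848 = 582.1 kN.
Block shear: shear path 2×[41+2×87] = 2×215 mm, A_gv = 5160, A_nv = 2×(215 − 2.5×26)×12 = 3600 mm²; tension across gage: (68 − 1×26)×12 = 504 mm². R_n = min(0.6×450×3600, 0.6×350×5160) + 1.0×450×504 = min(972, 1083.6) + 226.8 = 1198.8 kN. φR_n = 0.75 × 1198.8 = 899.1 kN.
Governing: min(802.3, 1137.2, 582.1, 899.1) = 582.1 kN → gross-section yield.

582.1 kN (gross-section yield governs)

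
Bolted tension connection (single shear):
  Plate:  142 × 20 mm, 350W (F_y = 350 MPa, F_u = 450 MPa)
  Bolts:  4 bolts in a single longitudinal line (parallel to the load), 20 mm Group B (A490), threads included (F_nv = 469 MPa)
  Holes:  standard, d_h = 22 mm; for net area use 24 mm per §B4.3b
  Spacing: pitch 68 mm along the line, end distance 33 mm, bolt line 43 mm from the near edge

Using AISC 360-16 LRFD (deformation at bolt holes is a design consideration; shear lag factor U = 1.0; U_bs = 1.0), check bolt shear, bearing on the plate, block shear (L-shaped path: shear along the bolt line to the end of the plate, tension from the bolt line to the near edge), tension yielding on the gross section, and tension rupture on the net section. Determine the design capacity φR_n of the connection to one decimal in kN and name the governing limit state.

442.0 kN (bolt shear governs)

Bolt shear: A_b = π(20)²/4 = 314.16 mm². φR_n = 0.75 × 469 × 314.16 × 4 × 1 = 442.0 kN.
Bearing (20 mm plate, F_u = 450 MPa): end bolts L_c = 33 − 22/2 = 22, R_n = min(1.2×22×20×450, 2.4×20×20×450) = 237.6 kN/bolt; interior L_c = 68 − 22 = 46, R_n = 432 kN/bolt. φR_n = 0.75 × (1×237.6 + 3×432) = 1150.2 kN.
Block shear: shear path 1×[33+3×68] = 1×237 mm, A_gv = 4740, A_nv = 1×(237 − 3.5×24)×20 = 3060 mm²; tension to near edge: (43 − 0.5×24)×20 = 620 mm². R_n = min(0.6×450×3060, 0.6×350×4740) + 1.0×450×620 = min(826.2, 995.4) + 279 = 1105.2 kN. φR_n = 0.75 × 1105.2 = 828.9 kN.
Tension yield (gross): A_g = 142×20 = 2840 mm². φR_n = 0.90 × 350 × 2840 = 894.6 kN.
Tension rupture (net): A_n = (142 − 1×24)×20 = 2360 mm² (U = 1.0, A_e = A_n). φR_n = 0.75 × 450 × 2360 = 796.5 kN.
Governing: min(442.0, 1150.2, 828.9, 894.6, 796.5) = 442.0 kN → bolt shear.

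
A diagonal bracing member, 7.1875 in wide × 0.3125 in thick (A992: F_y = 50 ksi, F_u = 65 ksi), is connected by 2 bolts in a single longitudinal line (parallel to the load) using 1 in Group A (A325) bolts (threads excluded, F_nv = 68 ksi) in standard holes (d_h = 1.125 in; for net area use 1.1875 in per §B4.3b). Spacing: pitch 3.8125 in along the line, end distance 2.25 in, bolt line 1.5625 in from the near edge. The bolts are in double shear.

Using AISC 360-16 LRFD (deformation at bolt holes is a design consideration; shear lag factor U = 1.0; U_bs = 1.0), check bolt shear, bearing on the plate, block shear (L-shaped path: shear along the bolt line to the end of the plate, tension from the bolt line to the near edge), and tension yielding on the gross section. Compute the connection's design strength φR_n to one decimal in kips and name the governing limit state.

Bolt shear: A_b = π(1)²/4 = 0.7854 in². φR_n = 0.75 × 68 × 0.7854 × 2 × 2 = 160.2 kips.
Bearing (0.3125 in plate, F_u = 65 ksi): end bolts L_c = 2.25 − 1.125/2 = 1.6875, R_n = min(1.2×1.6875×0.3125×65, 2.4×1×0.3125×65) = 41.133 kips/bolt; interior L_c = 3.8125 − 1.125 = 2.6875, R_n = 48.75 kips/bolt. φR_n = 0.75 × (1×41.133 + 1×48.75) = 67.4 kips.
Block shear: shear path 1×[2.25+1×3.8125] = 1×6.0625 in, A_gv = 1.8945, A_nv = 1×(6.0625 − 1.5×1.1875)×0.3125 = 1.3379 in²; tension to near edge: (1.5625 − 0.5×1.1875)×0.3125 = 0.30273 in². R_n = min(0.6×65×1.3379, 0.6×50×1.8945) + 1.0×65×0.30273 = min(52.178, 56.835) + 19.677 = 71.855 kips. φR_n = 0.75 × 71.855 = 53.9 kips.
Tension yield (gross): A_g = 7.1875×0.3125 = 2.2461 in². φR_n = 0.90 × 50 × 2.2461 = 101.1 kips.
Governing: min(160.2, 67.4, 53.9, 101.1) = 53.9 kips → block shear.

53.9 kips (block shear governs)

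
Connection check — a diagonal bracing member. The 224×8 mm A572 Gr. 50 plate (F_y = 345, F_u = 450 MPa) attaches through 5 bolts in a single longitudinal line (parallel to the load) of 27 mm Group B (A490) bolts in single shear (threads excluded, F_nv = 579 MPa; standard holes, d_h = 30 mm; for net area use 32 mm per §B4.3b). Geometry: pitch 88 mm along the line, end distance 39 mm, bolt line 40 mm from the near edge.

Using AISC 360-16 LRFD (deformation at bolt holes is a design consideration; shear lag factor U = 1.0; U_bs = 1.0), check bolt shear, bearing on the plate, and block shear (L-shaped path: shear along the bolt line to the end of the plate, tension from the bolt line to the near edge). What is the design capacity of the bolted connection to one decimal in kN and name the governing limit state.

Bolt shear: A_b = π(27)²/4 = 572.56 mm². φR_n = 0.75 × 579 × 572.56 × 5 × 1 = 1243.2 kN.
Bearing (8 mm plate, F_u = 450 MPa): end bolts L_c = 39 − 30/2 = 24, R_n = min(1.2×24×8×450, 2.4×27×8×450) = 103.68 kN/bolt; interior L_c = 88 − 30 = 58, R_n = 233.28 kN/bolt. φR_n = 0.75 × (1×103.68 + 4×233.28) = 777.6 kN.
Block shear: shear path 1×[39+4×88] = 1×391 mm, A_gv = 3128, A_nv = 1×(391 − 4.5×32)×8 = 1976 mm²; tension to near edge: (40 − 0.5×32)×8 = 192 mm². R_n = min(0.6×450×1976, 0.6×345×3128) + 1.0×450×192 = min(533.52, 647.5) + 86.4 = 619.92 kN. φR_n = 0.75 × 619.92 = 464.9 kN.
Governing: min(1243.2, 777.6, 464.9) = 464.9 kN → block shear.

464.9 kN (block shear governs)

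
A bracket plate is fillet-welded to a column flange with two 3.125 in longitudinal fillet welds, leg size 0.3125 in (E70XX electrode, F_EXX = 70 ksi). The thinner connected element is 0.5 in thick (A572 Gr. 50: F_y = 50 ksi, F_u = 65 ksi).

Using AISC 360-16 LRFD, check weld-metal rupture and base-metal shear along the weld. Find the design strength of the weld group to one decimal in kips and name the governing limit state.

43.5 kips (weld metal governs)

Weld metal: throat = 0.707×0.3125 = 0.22094 in, L = 2×3.125 = 6.25 in. φR_n = 0.75 × 0.6 × 70 × 0.22094 × 6.25 = 43.5 kips.
Base metal shear (0.5 in plate): yield φR_n = 1.0×0.6×50×0.5×6.25 = 93.8 kips; rupture φR_n = 0.75×0.6×65×0.5×6.25 = 91.4 kips; take 91.4 kips (rupture).
Governing: min(43.5, 91.4) = 43.5 kips → weld metal.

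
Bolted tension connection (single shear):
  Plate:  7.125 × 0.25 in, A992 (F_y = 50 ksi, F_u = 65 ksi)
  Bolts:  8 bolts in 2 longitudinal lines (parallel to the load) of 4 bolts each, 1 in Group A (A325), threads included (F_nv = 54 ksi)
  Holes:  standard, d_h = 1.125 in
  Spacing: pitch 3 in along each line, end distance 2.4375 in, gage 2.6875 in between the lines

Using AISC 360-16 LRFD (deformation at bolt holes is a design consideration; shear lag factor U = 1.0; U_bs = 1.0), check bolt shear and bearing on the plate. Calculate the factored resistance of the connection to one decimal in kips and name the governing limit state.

Bolt shear: A_b = π(1)²/4 = 0.7854 in². φR_n = 0.75 × 54 × 0.7854 × 8 × 1 = 254.5 kips.
Bearing (0.25 in plate, F_u = 65 ksi): end bolts L_c = 2.4375 − 1.125/2 = 1.875, R_n = min(1.2×1.875×0.25×65, 2.4×1×0.25×65) = 36.563 kips/bolt; interior L_c = 3 − 1.125 = 1.875, R_n = 36.563 kips/bolt. φR_n = 0.75 × (2×36.563 + 6×36.563) = 219.4 kips.
Governing: min(254.5, 219.4) = 219.4 kips → bearing.

219.4 kips (bearing governs)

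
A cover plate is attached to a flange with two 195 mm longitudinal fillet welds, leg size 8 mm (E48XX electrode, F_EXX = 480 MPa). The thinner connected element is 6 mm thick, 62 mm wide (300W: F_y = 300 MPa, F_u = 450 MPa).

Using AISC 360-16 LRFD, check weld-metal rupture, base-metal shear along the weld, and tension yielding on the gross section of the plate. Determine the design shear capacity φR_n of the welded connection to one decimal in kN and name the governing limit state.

100.4 kN (gross-section yield governs)

Weld metal: throat = 0.707×8 = 5.656 mm, L = 2×195 = 390 mm. φR_n = 0.75 × 0.6 × 480 × 5.656 × 390 = 476.5 kN.
Base metal shear (6 mm plate): yield φR_n = 1.0×0.6×300×6×390 = 421.2 kN; rupture φR_n = 0.75×0.6×450×6×390 = 473.9 kN; take 421.2 kN (yield).
Tension yield (gross): A_g = 62×6 = 372 mm². φR_n = 0.90 × 300 × 372 = 100.4 kN.
Governing: min(476.5, 421.2, 100.4) = 100.4 kN → gross-section yield.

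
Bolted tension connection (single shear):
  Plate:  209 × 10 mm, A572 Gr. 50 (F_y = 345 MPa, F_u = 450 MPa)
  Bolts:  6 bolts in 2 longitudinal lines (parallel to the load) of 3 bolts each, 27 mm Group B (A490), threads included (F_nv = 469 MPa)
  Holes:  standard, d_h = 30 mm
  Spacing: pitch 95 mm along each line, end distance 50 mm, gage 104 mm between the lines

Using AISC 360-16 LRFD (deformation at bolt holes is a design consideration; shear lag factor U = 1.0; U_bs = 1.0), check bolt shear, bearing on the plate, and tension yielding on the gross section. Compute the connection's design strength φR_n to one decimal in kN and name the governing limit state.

Bolt shear: A_b = π(27)²/4 = 572.56 mm². φR_n = 0.75 × 469 × 572.56 × 6 × 1 = 1208.4 kN.
Bearing (10 mm plate, F_u = 450 MPa): end bolts L_c = 50 − 30/2 = 35, R_n = min(1.2×35×10×450, 2.4×27×10×450) = 189 kN/bolt; interior L_c = 95 − 30 = 65, R_n = 291.6 kN/bolt. φR_n = 0.75 × (2×189 + 4×291.6) = 1158.3 kN.
Tension yield (gross): A_g = 209×10 = 2090 mm². φR_n = 0.90 × 345 × 2090 = 648.9 kN.
Governing: min(1208.4, 1158.3, 648.9) = 648.9 kN → gross-section yield.

648.9 kN (gross-section yield governs)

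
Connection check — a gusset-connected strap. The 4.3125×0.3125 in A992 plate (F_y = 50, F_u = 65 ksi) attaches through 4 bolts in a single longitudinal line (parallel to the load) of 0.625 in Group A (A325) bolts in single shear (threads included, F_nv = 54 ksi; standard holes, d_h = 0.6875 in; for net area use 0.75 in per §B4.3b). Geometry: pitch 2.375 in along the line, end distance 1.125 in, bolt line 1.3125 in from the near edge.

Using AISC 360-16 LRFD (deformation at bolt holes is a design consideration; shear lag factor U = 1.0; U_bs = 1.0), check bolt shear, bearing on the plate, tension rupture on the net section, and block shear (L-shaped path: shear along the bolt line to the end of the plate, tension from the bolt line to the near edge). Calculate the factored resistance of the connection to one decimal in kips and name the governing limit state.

49.7 kips (bolt shear governs)

Bolt shear: A_b = π(0.625)²/4 = 0.3068 in². φR_n = 0.75 × 54 × 0.3068 × 4 × 1 = 49.7 kips.
Bearing (0.3125 in plate, F_u = 65 ksi): end bolts L_c = 1.125 − 0.6875/2 = 0.78125, R_n = min(1.2×0.78125×0.3125×65, 2.4×0.625×0.3125×65) = 19.043 kips/bolt; interior L_c = 2.375 − 0.6875 = 1.6875, R_n = 30.469 kips/bolt. φR_n = 0.75 × (1×19.043 + 3×30.469) = 82.8 kips.
Tension rupture (net): A_n = (4.3125 − 1×0.75)×0.3125 = 1.1133 in² (U = 1.0, A_e = A_n). φR_n = 0.75 × 65 × 1.1133 = 54.3 kips.
Block shear: shear path 1×[1.125+3×2.375] = 1×8.25 in, A_gv = 2.5781, A_nv = 1×(8.25 − 3.5×0.75)×0.3125 = 1.7578 in²; tension to near edge: (1.3125 − 0.5×0.75)×0.3125 = 0.29297 in². R_n = min(0.6×65×1.7578, 0.6×50×2.5781) + 1.0×65×0.29297 = min(68.554, 77.343) + 19.043 = 87.597 kips. φR_n = 0.75 × 87.597 = 65.7 kips.
Governing: min(49.7, 82.8, 54.3, 65.7) = 49.7 kips → bolt shear.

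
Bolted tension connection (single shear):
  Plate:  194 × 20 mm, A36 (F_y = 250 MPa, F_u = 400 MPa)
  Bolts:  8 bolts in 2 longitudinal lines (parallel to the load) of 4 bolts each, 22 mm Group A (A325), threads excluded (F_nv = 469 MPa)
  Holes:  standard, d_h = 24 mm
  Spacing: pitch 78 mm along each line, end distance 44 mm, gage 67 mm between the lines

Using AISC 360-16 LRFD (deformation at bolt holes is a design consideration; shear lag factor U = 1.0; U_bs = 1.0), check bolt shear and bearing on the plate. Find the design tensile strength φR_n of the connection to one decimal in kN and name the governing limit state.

1069.7 kN (bolt shear governs)

Bolt shear: A_b = π(22)²/4 = 380.13 mm². φR_n = 0.75 × 469 × 380.13 × 8 × 1 = 1069.7 kN.
Bearing (20 mm plate, F_u = 400 MPa): end bolts L_c = 44 − 24/2 = 32, R_n = min(1.2×32×20×400, 2.4×22×20×400) = 307.2 kN/bolt; interior L_c = 78 − 24 = 54, R_n = 422.4 kN/bolt. φR_n = 0.75 × (2×307.2 + 6×422.4) = 2361.6 kN.
Governing: min(1069.7, 2361.6) = 1069.7 kN → bolt shear.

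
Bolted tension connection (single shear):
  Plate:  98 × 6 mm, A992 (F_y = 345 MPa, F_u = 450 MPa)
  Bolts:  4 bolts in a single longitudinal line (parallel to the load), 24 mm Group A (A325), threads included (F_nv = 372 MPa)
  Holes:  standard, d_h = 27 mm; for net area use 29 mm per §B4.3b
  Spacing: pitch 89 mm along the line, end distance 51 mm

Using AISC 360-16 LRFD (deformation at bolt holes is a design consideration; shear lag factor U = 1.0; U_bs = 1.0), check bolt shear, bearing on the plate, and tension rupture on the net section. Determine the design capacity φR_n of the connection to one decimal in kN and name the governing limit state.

139.7 kN (net-section rupture governs)

Bolt shear: A_b = π(24)²/4 = 452.39 mm². φR_n = 0.75 × 372 × 452.39 × 4 × 1 = 504.9 kN.
Bearing (6 mm plate, F_u = 450 MPa): end bolts L_c = 51 − 27/2 = 37.5, R_n = min(1.2×37.5×6×450, 2.4×24×6×450) = 121.5 kN/bolt; interior L_c = 89 − 27 = 62, R_n = 155.52 kN/bolt. φR_n = 0.75 × (1×121.5 + 3×155.52) = 441.0 kN.
Tension rupture (net): A_n = (98 − 1×29)×6 = 414 mm² (U = 1.0, A_e = A_n). φR_n = 0.75 × 450 × 414 = 139.7 kN.
Governing: min(504.9, 441.0, 139.7) = 139.7 kN → net-section rupture.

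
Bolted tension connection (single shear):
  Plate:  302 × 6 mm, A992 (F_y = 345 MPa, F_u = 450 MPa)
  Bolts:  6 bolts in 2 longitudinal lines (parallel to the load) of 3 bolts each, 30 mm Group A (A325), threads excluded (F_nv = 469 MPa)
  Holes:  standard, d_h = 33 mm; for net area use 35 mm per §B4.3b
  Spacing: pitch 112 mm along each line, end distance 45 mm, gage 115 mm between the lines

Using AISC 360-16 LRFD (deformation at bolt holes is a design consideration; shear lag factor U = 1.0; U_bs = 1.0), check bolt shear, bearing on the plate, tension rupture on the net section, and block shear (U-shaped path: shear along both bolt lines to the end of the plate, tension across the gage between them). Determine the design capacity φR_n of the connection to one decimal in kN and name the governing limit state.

469.8 kN (net-section rupture governs)

Bolt shear: A_b = π(30)²/4 = 706.86 mm². φR_n = 0.75 × 469 × 706.86 × 6 × 1 = 1491.8 kN.
Bearing (6 mm plate, F_u = 450 MPa): end bolts L_c = 45 − 33/2 = 28.5, R_n = min(1.2×28.5×6×450, 2.4×30×6×450) = 92.34 kN/bolt; interior L_c = 112 − 33 = 79, R_n = 194.4 kN/bolt. φR_n = 0.75 × (2×92.34 + 4×194.4) = 721.7 kN.
Tension rupture (net): A_n = (302 − 2×35)×6 = 1392 mm² (U = 1.0, A_e = A_n). φR_n = 0.75 × 450 × 1392 = 469.8 kN.
Block shear: shear path 2×[45+2×112] = 2×269 mm, A_gv = 3228, A_nv = 2×(269 − 2.5×35)×6 = 2178 mm²; tension across gage: (115 − 1×35)×6 = 480 mm². R_n = min(0.6×450×2178, 0.6×345×3228) + 1.0×450×480 = min(588.06, 668.2) + 216 = 804.06 kN. φR_n = 0.75 × 804.06 = 603.0 kN.
Governing: min(1491.8, 721.7, 469.8, 603.0) = 469.8 kN → net-section rupture.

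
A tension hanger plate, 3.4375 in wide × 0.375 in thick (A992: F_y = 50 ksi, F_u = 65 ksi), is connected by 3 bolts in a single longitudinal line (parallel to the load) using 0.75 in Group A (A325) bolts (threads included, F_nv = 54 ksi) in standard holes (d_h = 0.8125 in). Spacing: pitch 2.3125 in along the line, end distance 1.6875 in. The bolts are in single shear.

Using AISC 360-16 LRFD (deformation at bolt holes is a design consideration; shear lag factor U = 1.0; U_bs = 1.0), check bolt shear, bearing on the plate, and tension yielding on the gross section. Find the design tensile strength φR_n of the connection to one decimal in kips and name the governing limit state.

53.7 kips (bolt shear governs)

Bolt shear: A_b = π(0.75)²/4 = 0.44179 in². φR_n = 0.75 × 54 × 0.44179 × 3 × 1 = 53.7 kips.
Bearing (0.375 in plate, F_u = 65 ksi): end bolts L_c = 1.6875 − 0.8125/2 = 1.28125, R_n = min(1.2×1.28125×0.375×65, 2.4×0.75×0.375×65) = 37.477 kips/bolt; interior L_c = 2.3125 − 0.8125 = 1.5, R_n = 43.875 kips/bolt. φR_n = 0.75 × (1×37.477 + 2×43.875) = 93.9 kips.
Tension yield (gross): A_g = 3.4375×0.375 = 1.2891 in². φR_n = 0.90 × 50 × 1.2891 = 58.0 kips.
Governing: min(53.7, 93.9, 58.0) = 53.7 kips → bolt shear.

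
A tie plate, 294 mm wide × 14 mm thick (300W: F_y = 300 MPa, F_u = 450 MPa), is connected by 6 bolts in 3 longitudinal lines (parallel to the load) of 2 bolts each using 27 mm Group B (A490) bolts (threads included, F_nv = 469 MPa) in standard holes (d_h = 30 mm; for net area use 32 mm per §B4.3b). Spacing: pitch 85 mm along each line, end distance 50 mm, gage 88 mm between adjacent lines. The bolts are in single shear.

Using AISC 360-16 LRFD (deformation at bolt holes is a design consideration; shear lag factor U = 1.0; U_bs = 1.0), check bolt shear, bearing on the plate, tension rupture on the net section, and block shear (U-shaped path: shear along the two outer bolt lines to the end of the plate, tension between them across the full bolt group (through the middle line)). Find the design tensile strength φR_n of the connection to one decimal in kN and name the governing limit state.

Bolt shear: A_b = π(27)²/4 = 572.56 mm². φR_n = 0.75 × 469 × 572.56 × 6 × 1 = 1208.4 kN.
Bearing (14 mm plate, F_u = 450 MPa): end bolts L_c = 50 − 30/2 = 35, R_n = min(1.2×35×14×450, 2.4×27×14×450) = 264.6 kN/bolt; interior L_c = 85 − 30 = 55, R_n = 408.24 kN/bolt. φR_n = 0.75 × (3×264.6 + 3×408.24) = 1513.9 kN.
Tension rupture (net): A_n = (294 − 3×32)×14 = 2772 mm² (U = 1.0, A_e = A_n). φR_n = 0.75 × 450 × 2772 = 935.6 kN.
Block shear: shear path 2×[50+1×85] = 2×135 mm, A_gv = 3780, A_nv = 2×(135 − 1.5×32)×14 = 2436 mm²; tension across gage: (176 − 2×32)×14 = 1568 mm². R_n = min(0.6×450×2436, 0.6×300×3780) + 1.0×450×1568 = min(657.72, 680.4) + 705.6 = 1363.3 kN. φR_n = 0.75 × 1363.3 = 1022.5 kN.
Governing: min(1208.4, 1513.9, 935.6, 1022.5) = 935.6 kN → net-section rupture.

935.6 kN (net-section rupture governs)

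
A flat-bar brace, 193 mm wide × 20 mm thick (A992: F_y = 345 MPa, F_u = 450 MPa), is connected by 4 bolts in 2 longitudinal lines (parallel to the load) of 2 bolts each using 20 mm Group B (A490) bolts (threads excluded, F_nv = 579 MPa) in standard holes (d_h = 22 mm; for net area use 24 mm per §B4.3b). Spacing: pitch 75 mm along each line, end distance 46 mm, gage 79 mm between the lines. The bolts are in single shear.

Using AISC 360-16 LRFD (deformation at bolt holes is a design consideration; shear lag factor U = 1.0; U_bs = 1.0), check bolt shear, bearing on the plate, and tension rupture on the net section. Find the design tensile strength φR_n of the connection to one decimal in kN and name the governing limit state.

Bolt shear: A_b = π(20)²/4 = 314.16 mm². φR_n = 0.75 × 579 × 314.16 × 4 × 1 = 545.7 kN.
Bearing (20 mm plate, F_u = 450 MPa): end bolts L_c = 46 − 22/2 = 35, R_n = min(1.2×35×20×450, 2.4×20×20×450) = 378 kN/bolt; interior L_c = 75 − 22 = 53, R_n = 432 kN/bolt. φR_n = 0.75 × (2×378 + 2×432) = 1215.0 kN.
Tension rupture (net): A_n = (193 − 2×24)×20 = 2900 mm² (U = 1.0, A_e = A_n). φR_n = 0.75 × 450 × 2900 = 978.8 kN.
Governing: min(545.7, 1215.0, 978.8) = 545.7 kN → bolt shear.

545.7 kN (bolt shear governs)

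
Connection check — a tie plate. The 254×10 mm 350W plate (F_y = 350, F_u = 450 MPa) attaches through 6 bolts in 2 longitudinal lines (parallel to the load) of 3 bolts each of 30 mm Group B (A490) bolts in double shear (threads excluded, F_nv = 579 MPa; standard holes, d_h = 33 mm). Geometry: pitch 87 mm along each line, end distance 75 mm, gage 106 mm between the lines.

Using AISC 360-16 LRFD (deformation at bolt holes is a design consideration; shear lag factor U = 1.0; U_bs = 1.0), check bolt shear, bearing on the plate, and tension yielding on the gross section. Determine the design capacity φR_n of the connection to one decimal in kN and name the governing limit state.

800.1 kN (gross-section yield governs)

Bolt shear: A_b = π(30)²/4 = 706.86 mm². φR_n = 0.75 × 579 × 706.86 × 6 × 2 = 3683.4 kN.
Bearing (10 mm plate, F_u = 450 MPa): end bolts L_c = 75 − 33/2 = 58.5, R_n = min(1.2×58.5×10×450, 2.4×30×10×450) = 315.9 kN/bolt; interior L_c = 87 − 33 = 54, R_n = 291.6 kN/bolt. φR_n = 0.75 × (2×315.9 + 4×291.6) = 1348.7 kN.
Tension yield (gross): A_g = 254×10 = 2540 mm². φR_n = 0.90 × 350 × 2540 = 800.1 kN.
Governing: min(3683.4, 1348.7, 800.1) = 800.1 kN → gross-section yield.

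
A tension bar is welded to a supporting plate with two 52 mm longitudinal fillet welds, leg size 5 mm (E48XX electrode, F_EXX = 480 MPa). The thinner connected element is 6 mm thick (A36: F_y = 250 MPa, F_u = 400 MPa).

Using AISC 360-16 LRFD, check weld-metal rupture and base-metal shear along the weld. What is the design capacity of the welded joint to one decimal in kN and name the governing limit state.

Weld metal: throat = 0.707×5 = 3.535 mm, L = 2×52 = 104 mm. φR_n = 0.75 × 0.6 × 480 × 3.535 × 104 = 79.4 kN.
Base metal shear (6 mm plate): yield φR_n = 1.0×0.6×250×6×104 = 93.6 kN; rupture φR_n = 0.75×0.6×400×6×104 = 112.3 kN; take 93.6 kN (yield).
Governing: min(79.4, 93.6) = 79.4 kN → weld metal.

79.4 kN (weld metal governs)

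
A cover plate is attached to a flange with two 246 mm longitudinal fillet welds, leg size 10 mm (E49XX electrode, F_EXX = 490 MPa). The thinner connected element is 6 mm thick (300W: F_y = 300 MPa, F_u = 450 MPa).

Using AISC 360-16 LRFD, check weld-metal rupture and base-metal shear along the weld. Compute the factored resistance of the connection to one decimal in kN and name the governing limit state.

Weld metal: throat = 0.707×10 = 7.07 mm, L = 2×246 = 492 mm. φR_n = 0.75 × 0.6 × 490 × 7.07 × 492 = 767.0 kN.
Base metal shear (6 mm plate): yield φR_n = 1.0×0.6×300×6×492 = 531.4 kN; rupture φR_n = 0.75×0.6×450×6×492 = 597.8 kN; take 531.4 kN (yield).
Governing: min(767.0, 531.4) = 531.4 kN → base-metal shear.

531.4 kN (base-metal shear governs)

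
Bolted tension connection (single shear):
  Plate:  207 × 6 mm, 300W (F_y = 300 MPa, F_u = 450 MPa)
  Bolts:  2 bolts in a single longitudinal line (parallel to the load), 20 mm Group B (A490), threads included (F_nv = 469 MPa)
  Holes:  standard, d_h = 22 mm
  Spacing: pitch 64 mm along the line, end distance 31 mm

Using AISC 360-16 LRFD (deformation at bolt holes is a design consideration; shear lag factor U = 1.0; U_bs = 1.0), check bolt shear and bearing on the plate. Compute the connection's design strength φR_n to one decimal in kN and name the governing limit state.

Bolt shear: A_b = π(20)²/4 = 314.16 mm². φR_n = 0.75 × 469 × 314.16 × 2 × 1 = 221.0 kN.
Bearing (6 mm plate, F_u = 450 MPa): end bolts L_c = 31 − 22/2 = 20, R_n = min(1.2×20×6×450, 2.4×20×6×450) = 64.8 kN/bolt; interior L_c = 64 − 22 = 42, R_n = 129.6 kN/bolt. φR_n = 0.75 × (1×64.8 + 1×129.6) = 145.8 kN.
Governing: min(221.0, 145.8) = 145.8 kN → bearing.

145.8 kN (bearing governs)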